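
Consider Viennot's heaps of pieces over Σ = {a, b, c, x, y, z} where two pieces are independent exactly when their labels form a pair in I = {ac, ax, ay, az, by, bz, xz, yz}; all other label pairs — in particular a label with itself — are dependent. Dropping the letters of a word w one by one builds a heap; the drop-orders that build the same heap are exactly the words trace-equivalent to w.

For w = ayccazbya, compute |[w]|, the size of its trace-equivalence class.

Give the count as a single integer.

162

#0=a has no predecessor
#1=y has no predecessor
#2=c depends on [1:y]
#3=c depends on [2:c]
#4=a depends on [0:a]
#5=z depends on [3:c]
#6=b depends on [3:c, 4:a]
#7=y depends on [3:c]
#8=a depends on [6:b]
sources: [0:a, 1:y]
N(rest) = Σ N(rest − s) over sources s of rest; N(one piece) = 1:
  size 1 → [5]=1  [7]=1  [8]=1
  size 2 → [5,7]=2  [5,8]=2  [6,8]=1  [7,8]=2
  size 3 → [4,6,8]=1  [5,6,8]=3  [5,7,8]=6  [6,7,8]=3
  size 4 → [0,4,6,8]=1  [4,5,6,8]=4  [4,6,7,8]=4  [5,6,7,8]=12
  size 5 → [0,4,5,6,8]=5  [0,4,6,7,8]=5  [3,5,6,7,8]=12  [4,5,6,7,8]=20
  size 6 → [0,4,5,6,7,8]=30  [2,3,5,6,7,8]=12  [3,4,5,6,7,8]=32
  size 7 → [0,3,4,5,6,7,8]=62  [1,2,3,5,6,7,8]=12  [2,3,4,5,6,7,8]=44
  first=0(a) contributes 56
  first=1(y) contributes 106
|[w]| = 162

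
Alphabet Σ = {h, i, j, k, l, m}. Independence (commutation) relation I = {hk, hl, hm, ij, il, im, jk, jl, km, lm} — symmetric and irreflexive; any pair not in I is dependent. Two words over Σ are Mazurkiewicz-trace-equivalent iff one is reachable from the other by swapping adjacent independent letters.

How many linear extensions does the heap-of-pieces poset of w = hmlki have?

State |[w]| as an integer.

15

drop 0:h onto floor
drop 1:m onto floor
drop 2:l onto floor
drop 3:k onto {2:l}
drop 4:i onto {0:h, 3:k}
ground layer = {0:h, 1:m, 2:l}
drop-orders for the pieces not yet dropped (sum over which currently-grounded one goes next):
  1 to go: {1} 1  {4} 1
  2 to go: {0,4} 1  {1,4} 2  {3,4} 1
  3 to go: {0,1,4} 3  {0,3,4} 2  {1,3,4} 3  {2,3,4} 1
  if 0:h drops first: 4 orders
  if 1:m drops first: 3 orders
  if 2:l drops first: 8 orders
heap linearizations: 15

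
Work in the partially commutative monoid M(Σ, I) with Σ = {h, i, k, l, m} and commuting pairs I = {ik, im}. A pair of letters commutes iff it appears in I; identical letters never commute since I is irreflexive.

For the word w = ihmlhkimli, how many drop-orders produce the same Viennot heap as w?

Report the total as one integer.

3

#0=i has no predecessor
#1=h depends on [0:i]
#2=m depends on [1:h]
#3=l depends on [2:m]
#4=h depends on [3:l]
#5=k depends on [4:h]
#6=i depends on [4:h]
#7=m depends on [5:k]
#8=l depends on [6:i, 7:m]
#9=i depends on [8:l]
sources: [0:i]
N(rest) = Σ N(rest − s) over sources s of rest; N(one piece) = 1:
  size 1 → [9]=1
  size 2 → [8,9]=1
  size 3 → [6,8,9]=1  [7,8,9]=1
  size 4 → [5,7,8,9]=1  [6,7,8,9]=2
  size 5 → [5,6,7,8,9]=3
  size 6 → [4,5,6,7,8,9]=3
  size 7 → [3,4,5,6,7,8,9]=3
  size 8 → [2,3,4,5,6,7,8,9]=3
  first=0(i) contributes 3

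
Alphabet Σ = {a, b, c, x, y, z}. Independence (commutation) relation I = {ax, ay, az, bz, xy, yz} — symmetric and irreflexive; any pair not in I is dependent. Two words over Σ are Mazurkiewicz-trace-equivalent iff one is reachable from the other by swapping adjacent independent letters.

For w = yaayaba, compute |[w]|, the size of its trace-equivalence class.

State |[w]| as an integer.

piece 0:y — minimal
piece 1:a — minimal
piece 2:a rests on {1:a}
piece 3:y rests on {0:y}
piece 4:a rests on {2:a}
piece 5:b rests on {3:y, 4:a}
piece 6:a rests on {5:b}
minimal pieces: {0:y, 1:a}
ways to finish when only these pieces remain (= sum over removing one remaining piece with nothing left below it):
  1 left: {6}→1
  2 left: {5,6}→1
  3 left: {3,5,6}→1  {4,5,6}→1
  4 left: {0,3,5,6}→1  {2,4,5,6}→1  {3,4,5,6}→2
  5 left: {0,3,4,5,6}→3  {1,2,4,5,6}→1  {2,3,4,5,6}→3
  placing 0:y first → 4 extensions
  placing 1:a first → 6 extensions
total linear extensions = 10

10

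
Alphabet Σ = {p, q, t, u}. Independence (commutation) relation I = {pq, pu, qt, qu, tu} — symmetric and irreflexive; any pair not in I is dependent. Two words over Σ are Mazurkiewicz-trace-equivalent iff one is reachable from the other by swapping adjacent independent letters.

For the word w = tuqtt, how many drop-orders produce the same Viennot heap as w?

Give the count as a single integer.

drop 0:t onto floor
drop 1:u onto floor
drop 2:q onto floor
drop 3:t onto {0:t}
drop 4:t onto {3:t}
ground layer = {0:t, 1:u, 2:q}
drop-orders for the pieces not yet dropped (sum over which currently-grounded one goes next):
  1 to go: {1} 1  {2} 1  {4} 1
  2 to go: {1,2} 2  {1,4} 2  {2,4} 2  {3,4} 1
  3 to go: {0,3,4} 1  {1,2,4} 6  {1,3,4} 3  {2,3,4} 3
  if 0:t drops first: 12 orders
  if 1:u drops first: 4 orders
  if 2:q drops first: 4 orders
heap linearizations: 20

20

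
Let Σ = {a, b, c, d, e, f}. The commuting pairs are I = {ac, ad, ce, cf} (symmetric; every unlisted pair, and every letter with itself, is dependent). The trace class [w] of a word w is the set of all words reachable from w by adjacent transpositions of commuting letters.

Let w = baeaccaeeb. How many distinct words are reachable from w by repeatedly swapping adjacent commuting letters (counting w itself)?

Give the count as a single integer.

#0=b has no predecessor
#1=a depends on [0:b]
#2=e depends on [1:a]
#3=a depends on [2:e]
#4=c depends on [0:b]
#5=c depends on [4:c]
#6=a depends on [3:a]
#7=e depends on [6:a]
#8=e depends on [7:e]
#9=b depends on [5:c, 8:e]
sources: [0:b]
N(rest) = Σ N(rest − s) over sources s of rest; N(one piece) = 1:
  size 1 → [9]=1
  size 2 → [5,9]=1  [8,9]=1
  size 3 → [4,5,9]=1  [5,8,9]=2  [7,8,9]=1
  size 4 → [4,5,8,9]=3  [5,7,8,9]=3  [6,7,8,9]=1
  size 5 → [3,6,7,8,9]=1  [4,5,7,8,9]=6  [5,6,7,8,9]=4
  size 6 → [2,3,6,7,8,9]=1  [3,5,6,7,8,9]=5  [4,5,6,7,8,9]=10
  size 7 → [1,2,3,6,7,8,9]=1  [2,3,5,6,7,8,9]=6  [3,4,5,6,7,8,9]=15
  size 8 → [1,2,3,5,6,7,8,9]=7  [2,3,4,5,6,7,8,9]=21
  first=0(b) contributes 28

28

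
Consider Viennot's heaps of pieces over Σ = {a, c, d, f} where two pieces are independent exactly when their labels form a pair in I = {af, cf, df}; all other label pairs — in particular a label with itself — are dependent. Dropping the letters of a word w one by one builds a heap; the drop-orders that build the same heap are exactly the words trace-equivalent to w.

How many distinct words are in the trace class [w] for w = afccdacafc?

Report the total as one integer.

45

piece 0:a — minimal
piece 1:f — minimal
piece 2:c rests on {0:a}
piece 3:c rests on {2:c}
piece 4:d rests on {3:c}
piece 5:a rests on {4:d}
piece 6:c rests on {5:a}
piece 7:a rests on {6:c}
piece 8:f rests on {1:f}
piece 9:c rests on {7:a}
minimal pieces: {0:a, 1:f}
ways to finish when only these pieces remain (= sum over removing one remaining piece with nothing left below it):
  1 left: {8}→1  {9}→1
  2 left: {1,8}→1  {7,9}→1  {8,9}→2
  3 left: {1,8,9}→3  {6,7,9}→1  {7,8,9}→3
  4 left: {1,7,8,9}→6  {5,6,7,9}→1  {6,7,8,9}→4
  5 left: {1,6,7,8,9}→10  {4,5,6,7,9}→1  {5,6,7,8,9}→5
  6 left: {1,5,6,7,8,9}→15  {3,4,5,6,7,9}→1  {4,5,6,7,8,9}→6
  7 left: {1,4,5,6,7,8,9}→21  {2,3,4,5,6,7,9}→1  {3,4,5,6,7,8,9}→7
  8 left: {0,2,3,4,5,6,7,9}→1  {1,3,4,5,6,7,8,9}→28  {2,3,4,5,6,7,8,9}→8
  placing 0:a first → 36 extensions
  placing 1:f first → 9 extensions
total linear extensions = 45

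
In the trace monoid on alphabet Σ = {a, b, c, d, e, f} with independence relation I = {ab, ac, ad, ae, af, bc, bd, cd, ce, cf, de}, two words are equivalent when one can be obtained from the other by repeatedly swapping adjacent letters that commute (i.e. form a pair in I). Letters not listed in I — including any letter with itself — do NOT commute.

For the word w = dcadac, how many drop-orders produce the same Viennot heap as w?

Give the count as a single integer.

#0=d has no predecessor
#1=c has no predecessor
#2=a has no predecessor
#3=d depends on [0:d]
#4=a depends on [2:a]
#5=c depends on [1:c]
sources: [0:d, 1:c, 2:a]
N(rest) = Σ N(rest − s) over sources s of rest; N(one piece) = 1:
  size 1 → [3]=1  [4]=1  [5]=1
  size 2 → [0,3]=1  [1,5]=1  [2,4]=1  [3,4]=2  [3,5]=2  [4,5]=2
  size 3 → [0,3,4]=3  [0,3,5]=3  [1,3,5]=3  [1,4,5]=3  [2,3,4]=3  [2,4,5]=3  [3,4,5]=6
  size 4 → [0,1,3,5]=6  [0,2,3,4]=6  [0,3,4,5]=12  [1,2,4,5]=6  [1,3,4,5]=12  [2,3,4,5]=12
  first=0(d) contributes 30
  first=1(c) contributes 30
  first=2(a) contributes 30
|[w]| = 90

90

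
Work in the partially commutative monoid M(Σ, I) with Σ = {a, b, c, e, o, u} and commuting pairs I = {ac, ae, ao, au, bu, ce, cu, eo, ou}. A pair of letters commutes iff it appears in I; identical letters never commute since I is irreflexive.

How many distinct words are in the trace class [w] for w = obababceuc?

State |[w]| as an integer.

drop 0:o onto floor
drop 1:b onto {0:o}
drop 2:a onto {1:b}
drop 3:b onto {2:a}
drop 4:a onto {3:b}
drop 5:b onto {4:a}
drop 6:c onto {5:b}
drop 7:e onto {5:b}
drop 8:u onto {7:e}
drop 9:c onto {6:c}
ground layer = {0:o}
drop-orders for the pieces not yet dropped (sum over which currently-grounded one goes next):
  1 to go: {8} 1  {9} 1
  2 to go: {6,9} 1  {7,8} 1  {8,9} 2
  3 to go: {6,8,9} 3  {7,8,9} 3
  4 to go: {6,7,8,9} 6
  5 to go: {5,6,7,8,9} 6
  6 to go: {4,5,6,7,8,9} 6
  7 to go: {3,4,5,6,7,8,9} 6
  8 to go: {2,3,4,5,6,7,8,9} 6
  if 0:o drops first: 6 orders

6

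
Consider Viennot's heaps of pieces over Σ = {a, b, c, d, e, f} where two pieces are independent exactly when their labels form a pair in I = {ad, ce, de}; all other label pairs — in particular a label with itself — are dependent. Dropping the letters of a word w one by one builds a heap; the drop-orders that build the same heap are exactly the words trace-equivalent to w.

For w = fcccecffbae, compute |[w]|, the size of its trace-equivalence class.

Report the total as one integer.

5

drop 0:f onto floor
drop 1:c onto {0:f}
drop 2:c onto {1:c}
drop 3:c onto {2:c}
drop 4:e onto {0:f}
drop 5:c onto {3:c}
drop 6:f onto {4:e, 5:c}
drop 7:f onto {6:f}
drop 8:b onto {7:f}
drop 9:a onto {8:b}
drop 10:e onto {9:a}
ground layer = {0:f}
drop-orders for the pieces not yet dropped (sum over which currently-grounded one goes next):
  1 to go: {10} 1
  2 to go: {9,10} 1
  3 to go: {8,9,10} 1
  4 to go: {7,8,9,10} 1
  5 to go: {6,7,8,9,10} 1
  6 to go: {4,6,7,8,9,10} 1  {5,6,7,8,9,10} 1
  7 to go: {3,5,6,7,8,9,10} 1  {4,5,6,7,8,9,10} 2
  8 to go: {2,3,5,6,7,8,9,10} 1  {3,4,5,6,7,8,9,10} 3
  9 to go: {1,2,3,5,6,7,8,9,10} 1  {2,3,4,5,6,7,8,9,10} 4
  if 0:f drops first: 5 orders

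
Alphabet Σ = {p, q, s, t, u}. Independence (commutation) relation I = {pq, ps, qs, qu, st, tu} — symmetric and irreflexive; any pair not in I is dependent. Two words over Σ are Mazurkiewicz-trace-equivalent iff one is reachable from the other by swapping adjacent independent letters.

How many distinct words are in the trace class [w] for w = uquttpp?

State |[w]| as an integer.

10

drop 0:u onto floor
drop 1:q onto floor
drop 2:u onto {0:u}
drop 3:t onto {1:q}
drop 4:t onto {3:t}
drop 5:p onto {2:u, 4:t}
drop 6:p onto {5:p}
ground layer = {0:u, 1:q}
drop-orders for the pieces not yet dropped (sum over which currently-grounded one goes next):
  1 to go: {6} 1
  2 to go: {5,6} 1
  3 to go: {2,5,6} 1  {4,5,6} 1
  4 to go: {0,2,5,6} 1  {2,4,5,6} 2  {3,4,5,6} 1
  5 to go: {0,2,4,5,6} 3  {1,3,4,5,6} 1  {2,3,4,5,6} 3
  if 0:u drops first: 4 orders
  if 1:q drops first: 6 orders
heap linearizations: 10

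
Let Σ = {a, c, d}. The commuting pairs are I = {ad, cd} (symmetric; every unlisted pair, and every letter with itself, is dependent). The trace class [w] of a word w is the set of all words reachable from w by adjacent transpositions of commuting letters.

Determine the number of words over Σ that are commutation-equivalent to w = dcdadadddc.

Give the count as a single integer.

210

0(d) covers ∅
1(c) covers ∅
2(d) covers 0:d
3(a) covers 1:c
4(d) covers 2:d
5(a) covers 3:a
6(d) covers 4:d
7(d) covers 6:d
8(d) covers 7:d
9(c) covers 5:a
floor of heap: 0:d, 1:c
completions by unplaced set U, small U first (add the entries for U minus each lowest piece of U):
  |U|=1: {8}:1  {9}:1
  |U|=2: {5,9}:1  {7,8}:1  {8,9}:2
  |U|=3: {3,5,9}:1  {5,8,9}:3  {6,7,8}:1  {7,8,9}:3
  |U|=4: {1,3,5,9}:1  {3,5,8,9}:4  {4,6,7,8}:1  {5,7,8,9}:6  {6,7,8,9}:4
  |U|=5: {1,3,5,8,9}:5  {2,4,6,7,8}:1  {3,5,7,8,9}:10  {4,6,7,8,9}:5  {5,6,7,8,9}:10
  |U|=6: {0,2,4,6,7,8}:1  {1,3,5,7,8,9}:15  {2,4,6,7,8,9}:6  {3,5,6,7,8,9}:20  {4,5,6,7,8,9}:15
  |U|=7: {0,2,4,6,7,8,9}:7  {1,3,5,6,7,8,9}:35  {2,4,5,6,7,8,9}:21  {3,4,5,6,7,8,9}:35
  |U|=8: {0,2,4,5,6,7,8,9}:28  {1,3,4,5,6,7,8,9}:70  {2,3,4,5,6,7,8,9}:56
  start at 0(d): 126
  start at 1(c): 84
sum over floor = 210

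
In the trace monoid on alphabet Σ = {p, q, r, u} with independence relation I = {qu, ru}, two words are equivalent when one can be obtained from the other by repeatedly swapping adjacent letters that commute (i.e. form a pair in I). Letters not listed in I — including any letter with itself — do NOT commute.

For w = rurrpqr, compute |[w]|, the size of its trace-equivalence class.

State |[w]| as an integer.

0(r) covers ∅
1(u) covers ∅
2(r) covers 0:r
3(r) covers 2:r
4(p) covers 1:u, 3:r
5(q) covers 4:p
6(r) covers 5:q
floor of heap: 0:r, 1:u
completions by unplaced set U, small U first (add the entries for U minus each lowest piece of U):
  |U|=1: {6}:1
  |U|=2: {5,6}:1
  |U|=3: {4,5,6}:1
  |U|=4: {1,4,5,6}:1  {3,4,5,6}:1
  |U|=5: {1,3,4,5,6}:2  {2,3,4,5,6}:1
  start at 0(r): 3
  start at 1(u): 1
sum over floor = 4

4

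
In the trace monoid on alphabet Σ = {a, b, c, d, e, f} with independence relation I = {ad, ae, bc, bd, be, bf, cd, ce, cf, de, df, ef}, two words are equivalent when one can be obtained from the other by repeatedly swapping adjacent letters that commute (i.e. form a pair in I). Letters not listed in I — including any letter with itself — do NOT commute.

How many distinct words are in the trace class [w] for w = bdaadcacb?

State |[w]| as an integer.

72

piece 0:b — minimal
piece 1:d — minimal
piece 2:a rests on {0:b}
piece 3:a rests on {2:a}
piece 4:d rests on {1:d}
piece 5:c rests on {3:a}
piece 6:a rests on {5:c}
piece 7:c rests on {6:a}
piece 8:b rests on {6:a}
minimal pieces: {0:b, 1:d}
ways to finish when only these pieces remain (= sum over removing one remaining piece with nothing left below it):
  1 left: {4}→1  {7}→1  {8}→1
  2 left: {1,4}→1  {4,7}→2  {4,8}→2  {7,8}→2
  3 left: {1,4,7}→3  {1,4,8}→3  {4,7,8}→6  {6,7,8}→2
  4 left: {1,4,7,8}→12  {4,6,7,8}→8  {5,6,7,8}→2
  5 left: {1,4,6,7,8}→20  {3,5,6,7,8}→2  {4,5,6,7,8}→10
  6 left: {1,4,5,6,7,8}→30  {2,3,5,6,7,8}→2  {3,4,5,6,7,8}→12
  7 left: {0,2,3,5,6,7,8}→2  {1,3,4,5,6,7,8}→42  {2,3,4,5,6,7,8}→14
  placing 0:b first → 56 extensions
  placing 1:d first → 16 extensions
total linear extensions = 72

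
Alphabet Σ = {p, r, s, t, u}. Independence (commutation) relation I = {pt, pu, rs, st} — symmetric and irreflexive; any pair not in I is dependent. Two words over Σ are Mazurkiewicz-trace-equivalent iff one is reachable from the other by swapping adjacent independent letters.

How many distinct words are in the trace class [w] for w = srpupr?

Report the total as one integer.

0(s) covers ∅
1(r) covers ∅
2(p) covers 0:s, 1:r
3(u) covers 0:s, 1:r
4(p) covers 2:p
5(r) covers 3:u, 4:p
floor of heap: 0:s, 1:r
completions by unplaced set U, small U first (add the entries for U minus each lowest piece of U):
  |U|=1: {5}:1
  |U|=2: {3,5}:1  {4,5}:1
  |U|=3: {2,4,5}:1  {3,4,5}:2
  |U|=4: {2,3,4,5}:3
  start at 0(s): 3
  start at 1(r): 3
sum over floor = 6

6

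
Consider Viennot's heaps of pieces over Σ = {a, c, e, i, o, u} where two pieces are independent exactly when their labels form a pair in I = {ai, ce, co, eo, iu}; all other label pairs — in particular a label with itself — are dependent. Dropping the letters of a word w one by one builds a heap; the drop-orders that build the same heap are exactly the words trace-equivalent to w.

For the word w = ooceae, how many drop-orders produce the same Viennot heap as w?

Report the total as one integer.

0(o) covers ∅
1(o) covers 0:o
2(c) covers ∅
3(e) covers ∅
4(a) covers 1:o, 2:c, 3:e
5(e) covers 4:a
floor of heap: 0:o, 2:c, 3:e
completions by unplaced set U, small U first (add the entries for U minus each lowest piece of U):
  |U|=1: {5}:1
  |U|=2: {4,5}:1
  |U|=3: {1,4,5}:1  {2,4,5}:1  {3,4,5}:1
  |U|=4: {0,1,4,5}:1  {1,2,4,5}:2  {1,3,4,5}:2  {2,3,4,5}:2
  start at 0(o): 6
  start at 2(c): 3
  start at 3(e): 3
sum over floor = 12

12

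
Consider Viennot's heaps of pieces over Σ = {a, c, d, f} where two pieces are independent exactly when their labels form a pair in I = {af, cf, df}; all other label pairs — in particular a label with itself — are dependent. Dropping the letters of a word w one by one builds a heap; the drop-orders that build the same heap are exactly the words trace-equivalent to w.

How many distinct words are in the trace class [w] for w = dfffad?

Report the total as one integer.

20

#0=d has no predecessor
#1=f has no predecessor
#2=f depends on [1:f]
#3=f depends on [2:f]
#4=a depends on [0:d]
#5=d depends on [4:a]
sources: [0:d, 1:f]
N(rest) = Σ N(rest − s) over sources s of rest; N(one piece) = 1:
  size 1 → [3]=1  [5]=1
  size 2 → [2,3]=1  [3,5]=2  [4,5]=1
  size 3 → [0,4,5]=1  [1,2,3]=1  [2,3,5]=3  [3,4,5]=3
  size 4 → [0,3,4,5]=4  [1,2,3,5]=4  [2,3,4,5]=6
  first=0(d) contributes 10
  first=1(f) contributes 10
|[w]| = 20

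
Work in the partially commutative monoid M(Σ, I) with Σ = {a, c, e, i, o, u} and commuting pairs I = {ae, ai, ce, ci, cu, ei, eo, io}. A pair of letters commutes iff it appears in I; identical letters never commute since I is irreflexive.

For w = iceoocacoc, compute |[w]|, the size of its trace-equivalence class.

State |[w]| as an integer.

drop 0:i onto floor
drop 1:c onto floor
drop 2:e onto floor
drop 3:o onto {1:c}
drop 4:o onto {3:o}
drop 5:c onto {4:o}
drop 6:a onto {5:c}
drop 7:c onto {6:a}
drop 8:o onto {7:c}
drop 9:c onto {8:o}
ground layer = {0:i, 1:c, 2:e}
drop-orders for the pieces not yet dropped (sum over which currently-grounded one goes next):
  1 to go: {0} 1  {2} 1  {9} 1
  2 to go: {0,2} 2  {0,9} 2  {2,9} 2  {8,9} 1
  3 to go: {0,2,9} 6  {0,8,9} 3  {2,8,9} 3  {7,8,9} 1
  4 to go: {0,2,8,9} 12  {0,7,8,9} 4  {2,7,8,9} 4  {6,7,8,9} 1
  5 to go: {0,2,7,8,9} 20  {0,6,7,8,9} 5  {2,6,7,8,9} 5  {5,6,7,8,9} 1
  6 to go: {0,2,6,7,8,9} 30  {0,5,6,7,8,9} 6  {2,5,6,7,8,9} 6  {4,5,6,7,8,9} 1
  7 to go: {0,2,5,6,7,8,9} 42  {0,4,5,6,7,8,9} 7  {2,4,5,6,7,8,9} 7  {3,4,5,6,7,8,9} 1
  8 to go: {0,2,4,5,6,7,8,9} 56  {0,3,4,5,6,7,8,9} 8  {1,3,4,5,6,7,8,9} 1  {2,3,4,5,6,7,8,9} 8
  if 0:i drops first: 9 orders
  if 1:c drops first: 72 orders
  if 2:e drops first: 9 orders
heap linearizations: 90

90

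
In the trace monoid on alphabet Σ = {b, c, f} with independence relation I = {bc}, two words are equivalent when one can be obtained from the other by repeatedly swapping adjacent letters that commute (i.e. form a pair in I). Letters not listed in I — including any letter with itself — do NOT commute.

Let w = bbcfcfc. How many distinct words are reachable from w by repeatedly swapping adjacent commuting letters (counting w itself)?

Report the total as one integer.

3

#0=b has no predecessor
#1=b depends on [0:b]
#2=c has no predecessor
#3=f depends on [1:b, 2:c]
#4=c depends on [3:f]
#5=f depends on [4:c]
#6=c depends on [5:f]
sources: [0:b, 2:c]
N(rest) = Σ N(rest − s) over sources s of rest; N(one piece) = 1:
  size 1 → [6]=1
  size 2 → [5,6]=1
  size 3 → [4,5,6]=1
  size 4 → [3,4,5,6]=1
  size 5 → [1,3,4,5,6]=1  [2,3,4,5,6]=1
  first=0(b) contributes 2
  first=2(c) contributes 1
|[w]| = 3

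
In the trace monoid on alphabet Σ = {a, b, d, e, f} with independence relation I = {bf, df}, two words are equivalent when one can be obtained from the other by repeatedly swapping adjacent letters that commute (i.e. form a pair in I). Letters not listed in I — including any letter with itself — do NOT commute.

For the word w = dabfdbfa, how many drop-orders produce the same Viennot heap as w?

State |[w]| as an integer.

piece 0:d — minimal
piece 1:a rests on {0:d}
piece 2:b rests on {1:a}
piece 3:f rests on {1:a}
piece 4:d rests on {2:b}
piece 5:b rests on {4:d}
piece 6:f rests on {3:f}
piece 7:a rests on {5:b, 6:f}
minimal pieces: {0:d}
ways to finish when only these pieces remain (= sum over removing one remaining piece with nothing left below it):
  1 left: {7}→1
  2 left: {5,7}→1  {6,7}→1
  3 left: {3,6,7}→1  {4,5,7}→1  {5,6,7}→2
  4 left: {2,4,5,7}→1  {3,5,6,7}→3  {4,5,6,7}→3
  5 left: {2,4,5,6,7}→4  {3,4,5,6,7}→6
  6 left: {2,3,4,5,6,7}→10
  placing 0:d first → 10 extensions

10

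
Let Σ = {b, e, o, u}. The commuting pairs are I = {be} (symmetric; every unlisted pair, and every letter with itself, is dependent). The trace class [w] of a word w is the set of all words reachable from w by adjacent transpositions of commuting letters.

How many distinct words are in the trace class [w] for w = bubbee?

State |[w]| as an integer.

6

drop 0:b onto floor
drop 1:u onto {0:b}
drop 2:b onto {1:u}
drop 3:b onto {2:b}
drop 4:e onto {1:u}
drop 5:e onto {4:e}
ground layer = {0:b}
drop-orders for the pieces not yet dropped (sum over which currently-grounded one goes next):
  1 to go: {3} 1  {5} 1
  2 to go: {2,3} 1  {3,5} 2  {4,5} 1
  3 to go: {2,3,5} 3  {3,4,5} 3
  4 to go: {2,3,4,5} 6
  if 0:b drops first: 6 orders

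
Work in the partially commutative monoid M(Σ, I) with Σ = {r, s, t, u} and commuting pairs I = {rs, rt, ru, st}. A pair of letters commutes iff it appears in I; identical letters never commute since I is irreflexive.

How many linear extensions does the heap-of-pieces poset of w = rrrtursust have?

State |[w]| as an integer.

#0=r has no predecessor
#1=r depends on [0:r]
#2=r depends on [1:r]
#3=t has no predecessor
#4=u depends on [3:t]
#5=r depends on [2:r]
#6=s depends on [4:u]
#7=u depends on [6:s]
#8=s depends on [7:u]
#9=t depends on [7:u]
sources: [0:r, 3:t]
N(rest) = Σ N(rest − s) over sources s of rest; N(one piece) = 1:
  size 1 → [5]=1  [8]=1  [9]=1
  size 2 → [2,5]=1  [5,8]=2  [5,9]=2  [8,9]=2
  size 3 → [1,2,5]=1  [2,5,8]=3  [2,5,9]=3  [5,8,9]=6  [7,8,9]=2
  size 4 → [0,1,2,5]=1  [1,2,5,8]=4  [1,2,5,9]=4  [2,5,8,9]=12  [5,7,8,9]=8  [6,7,8,9]=2
  size 5 → [0,1,2,5,8]=5  [0,1,2,5,9]=5  [1,2,5,8,9]=20  [2,5,7,8,9]=20  [4,6,7,8,9]=2  [5,6,7,8,9]=10
  size 6 → [0,1,2,5,8,9]=30  [1,2,5,7,8,9]=40  [2,5,6,7,8,9]=30  [3,4,6,7,8,9]=2  [4,5,6,7,8,9]=12
  size 7 → [0,1,2,5,7,8,9]=70  [1,2,5,6,7,8,9]=70  [2,4,5,6,7,8,9]=42  [3,4,5,6,7,8,9]=14
  size 8 → [0,1,2,5,6,7,8,9]=140  [1,2,4,5,6,7,8,9]=112  [2,3,4,5,6,7,8,9]=56
  first=0(r) contributes 168
  first=3(t) contributes 252
|[w]| = 420

420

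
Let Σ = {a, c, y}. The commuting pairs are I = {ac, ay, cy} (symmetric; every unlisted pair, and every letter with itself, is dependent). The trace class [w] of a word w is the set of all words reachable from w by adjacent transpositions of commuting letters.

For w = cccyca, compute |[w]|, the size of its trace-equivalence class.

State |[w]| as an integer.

30

drop 0:c onto floor
drop 1:c onto {0:c}
drop 2:c onto {1:c}
drop 3:y onto floor
drop 4:c onto {2:c}
drop 5:a onto floor
ground layer = {0:c, 3:y, 5:a}
drop-orders for the pieces not yet dropped (sum over which currently-grounded one goes next):
  1 to go: {3} 1  {4} 1  {5} 1
  2 to go: {2,4} 1  {3,4} 2  {3,5} 2  {4,5} 2
  3 to go: {1,2,4} 1  {2,3,4} 3  {2,4,5} 3  {3,4,5} 6
  4 to go: {0,1,2,4} 1  {1,2,3,4} 4  {1,2,4,5} 4  {2,3,4,5} 12
  if 0:c drops first: 20 orders
  if 3:y drops first: 5 orders
  if 5:a drops first: 5 orders
heap linearizations: 30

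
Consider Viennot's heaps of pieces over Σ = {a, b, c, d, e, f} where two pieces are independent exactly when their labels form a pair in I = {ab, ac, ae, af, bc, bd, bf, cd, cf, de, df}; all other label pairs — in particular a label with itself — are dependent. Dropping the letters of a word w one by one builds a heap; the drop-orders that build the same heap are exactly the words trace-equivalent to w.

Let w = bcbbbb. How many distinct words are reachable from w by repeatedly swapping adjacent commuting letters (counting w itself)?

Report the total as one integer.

6

0(b) covers ∅
1(c) covers ∅
2(b) covers 0:b
3(b) covers 2:b
4(b) covers 3:b
5(b) covers 4:b
floor of heap: 0:b, 1:c
completions by unplaced set U, small U first (add the entries for U minus each lowest piece of U):
  |U|=1: {1}:1  {5}:1
  |U|=2: {1,5}:2  {4,5}:1
  |U|=3: {1,4,5}:3  {3,4,5}:1
  |U|=4: {1,3,4,5}:4  {2,3,4,5}:1
  start at 0(b): 5
  start at 1(c): 1
sum over floor = 6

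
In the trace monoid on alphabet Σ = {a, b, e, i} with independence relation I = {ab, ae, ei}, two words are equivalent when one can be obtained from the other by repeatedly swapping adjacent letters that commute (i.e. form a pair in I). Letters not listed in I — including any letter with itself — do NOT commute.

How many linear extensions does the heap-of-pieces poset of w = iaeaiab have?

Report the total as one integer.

piece 0:i — minimal
piece 1:a rests on {0:i}
piece 2:e — minimal
piece 3:a rests on {1:a}
piece 4:i rests on {3:a}
piece 5:a rests on {4:i}
piece 6:b rests on {2:e, 4:i}
minimal pieces: {0:i, 2:e}
ways to finish when only these pieces remain (= sum over removing one remaining piece with nothing left below it):
  1 left: {5}→1  {6}→1
  2 left: {2,6}→1  {5,6}→2
  3 left: {2,5,6}→3  {4,5,6}→2
  4 left: {2,4,5,6}→5  {3,4,5,6}→2
  5 left: {1,3,4,5,6}→2  {2,3,4,5,6}→7
  placing 0:i first → 9 extensions
  placing 2:e first → 2 extensions
total linear extensions = 11

11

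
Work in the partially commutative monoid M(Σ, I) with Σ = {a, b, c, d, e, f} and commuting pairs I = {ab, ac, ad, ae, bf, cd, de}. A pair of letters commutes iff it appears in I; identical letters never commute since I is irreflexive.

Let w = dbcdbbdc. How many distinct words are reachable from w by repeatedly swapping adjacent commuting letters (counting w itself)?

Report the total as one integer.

4

0(d) covers ∅
1(b) covers 0:d
2(c) covers 1:b
3(d) covers 1:b
4(b) covers 2:c, 3:d
5(b) covers 4:b
6(d) covers 5:b
7(c) covers 5:b
floor of heap: 0:d
completions by unplaced set U, small U first (add the entries for U minus each lowest piece of U):
  |U|=1: {6}:1  {7}:1
  |U|=2: {6,7}:2
  |U|=3: {5,6,7}:2
  |U|=4: {4,5,6,7}:2
  |U|=5: {2,4,5,6,7}:2  {3,4,5,6,7}:2
  |U|=6: {2,3,4,5,6,7}:4
  start at 0(d): 4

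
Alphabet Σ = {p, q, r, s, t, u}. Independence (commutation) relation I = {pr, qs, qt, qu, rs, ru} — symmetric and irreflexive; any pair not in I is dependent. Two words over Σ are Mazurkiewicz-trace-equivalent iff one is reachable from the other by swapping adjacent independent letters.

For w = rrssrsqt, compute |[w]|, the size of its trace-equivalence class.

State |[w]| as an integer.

55

piece 0:r — minimal
piece 1:r rests on {0:r}
piece 2:s — minimal
piece 3:s rests on {2:s}
piece 4:r rests on {1:r}
piece 5:s rests on {3:s}
piece 6:q rests on {4:r}
piece 7:t rests on {4:r, 5:s}
minimal pieces: {0:r, 2:s}
ways to finish when only these pieces remain (= sum over removing one remaining piece with nothing left below it):
  1 left: {6}→1  {7}→1
  2 left: {5,7}→1  {6,7}→2
  3 left: {3,5,7}→1  {4,6,7}→2  {5,6,7}→3
  4 left: {1,4,6,7}→2  {2,3,5,7}→1  {3,5,6,7}→4  {4,5,6,7}→5
  5 left: {0,1,4,6,7}→2  {1,4,5,6,7}→7  {2,3,5,6,7}→5  {3,4,5,6,7}→9
  6 left: {0,1,4,5,6,7}→9  {1,3,4,5,6,7}→16  {2,3,4,5,6,7}→14
  placing 0:r first → 30 extensions
  placing 2:s first → 25 extensions
total linear extensions = 55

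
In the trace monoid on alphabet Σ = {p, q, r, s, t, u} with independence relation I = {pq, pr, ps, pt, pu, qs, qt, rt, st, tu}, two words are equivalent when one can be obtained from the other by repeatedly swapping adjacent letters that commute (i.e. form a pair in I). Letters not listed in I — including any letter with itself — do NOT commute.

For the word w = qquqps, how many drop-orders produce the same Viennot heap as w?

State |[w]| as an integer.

12

piece 0:q — minimal
piece 1:q rests on {0:q}
piece 2:u rests on {1:q}
piece 3:q rests on {2:u}
piece 4:p — minimal
piece 5:s rests on {2:u}
minimal pieces: {0:q, 4:p}
ways to finish when only these pieces remain (= sum over removing one remaining piece with nothing left below it):
  1 left: {3}→1  {4}→1  {5}→1
  2 left: {3,4}→2  {3,5}→2  {4,5}→2
  3 left: {2,3,5}→2  {3,4,5}→6
  4 left: {1,2,3,5}→2  {2,3,4,5}→8
  placing 0:q first → 10 extensions
  placing 4:p first → 2 extensions
total linear extensions = 12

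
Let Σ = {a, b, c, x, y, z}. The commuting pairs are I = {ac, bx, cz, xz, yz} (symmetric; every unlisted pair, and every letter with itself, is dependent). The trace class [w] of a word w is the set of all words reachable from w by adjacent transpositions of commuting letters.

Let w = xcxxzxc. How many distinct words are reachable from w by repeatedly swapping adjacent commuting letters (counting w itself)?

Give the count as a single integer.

7

#0=x has no predecessor
#1=c depends on [0:x]
#2=x depends on [1:c]
#3=x depends on [2:x]
#4=z has no predecessor
#5=x depends on [3:x]
#6=c depends on [5:x]
sources: [0:x, 4:z]
N(rest) = Σ N(rest − s) over sources s of rest; N(one piece) = 1:
  size 1 → [4]=1  [6]=1
  size 2 → [4,6]=2  [5,6]=1
  size 3 → [3,5,6]=1  [4,5,6]=3
  size 4 → [2,3,5,6]=1  [3,4,5,6]=4
  size 5 → [1,2,3,5,6]=1  [2,3,4,5,6]=5
  first=0(x) contributes 6
  first=4(z) contributes 1
|[w]| = 7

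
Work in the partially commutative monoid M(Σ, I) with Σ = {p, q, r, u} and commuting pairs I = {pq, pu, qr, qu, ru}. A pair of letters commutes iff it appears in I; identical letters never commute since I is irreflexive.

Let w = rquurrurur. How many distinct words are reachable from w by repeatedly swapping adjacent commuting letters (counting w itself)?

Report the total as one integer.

1260

piece 0:r — minimal
piece 1:q — minimal
piece 2:u — minimal
piece 3:u rests on {2:u}
piece 4:r rests on {0:r}
piece 5:r rests on {4:r}
piece 6:u rests on {3:u}
piece 7:r rests on {5:r}
piece 8:u rests on {6:u}
piece 9:r rests on {7:r}
minimal pieces: {0:r, 1:q, 2:u}
ways to finish when only these pieces remain (= sum over removing one remaining piece with nothing left below it):
  1 left: {1}→1  {8}→1  {9}→1
  2 left: {1,8}→2  {1,9}→2  {6,8}→1  {7,9}→1  {8,9}→2
  3 left: {1,6,8}→3  {1,7,9}→3  {1,8,9}→6  {3,6,8}→1  {5,7,9}→1  {6,8,9}→3  {7,8,9}→3
  4 left: {1,3,6,8}→4  {1,5,7,9}→4  {1,6,8,9}→12  {1,7,8,9}→12  {2,3,6,8}→1  {3,6,8,9}→4  {4,5,7,9}→1  {5,7,8,9}→4  {6,7,8,9}→6
  5 left: {0,4,5,7,9}→1  {1,2,3,6,8}→5  {1,3,6,8,9}→20  {1,4,5,7,9}→5  {1,5,7,8,9}→20  {1,6,7,8,9}→30  {2,3,6,8,9}→5  {3,6,7,8,9}→10  {4,5,7,8,9}→5  {5,6,7,8,9}→10
  6 left: {0,1,4,5,7,9}→6  {0,4,5,7,8,9}→6  {1,2,3,6,8,9}→30  {1,3,6,7,8,9}→60  {1,4,5,7,8,9}→30  {1,5,6,7,8,9}→60  {2,3,6,7,8,9}→15  {3,5,6,7,8,9}→20  {4,5,6,7,8,9}→15
  7 left: {0,1,4,5,7,8,9}→42  {0,4,5,6,7,8,9}→21  {1,2,3,6,7,8,9}→105  {1,3,5,6,7,8,9}→140  {1,4,5,6,7,8,9}→105  {2,3,5,6,7,8,9}→35  {3,4,5,6,7,8,9}→35
  8 left: {0,1,4,5,6,7,8,9}→168  {0,3,4,5,6,7,8,9}→56  {1,2,3,5,6,7,8,9}→280  {1,3,4,5,6,7,8,9}→280  {2,3,4,5,6,7,8,9}→70
  placing 0:r first → 630 extensions
  placing 1:q first → 126 extensions
  placing 2:u first → 504 extensions
total linear extensions = 1260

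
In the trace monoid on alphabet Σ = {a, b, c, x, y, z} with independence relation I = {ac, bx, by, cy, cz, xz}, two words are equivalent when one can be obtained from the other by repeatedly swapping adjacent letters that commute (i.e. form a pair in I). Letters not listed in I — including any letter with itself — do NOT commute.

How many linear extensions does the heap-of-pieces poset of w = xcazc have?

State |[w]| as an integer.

6

piece 0:x — minimal
piece 1:c rests on {0:x}
piece 2:a rests on {0:x}
piece 3:z rests on {2:a}
piece 4:c rests on {1:c}
minimal pieces: {0:x}
ways to finish when only these pieces remain (= sum over removing one remaining piece with nothing left below it):
  1 left: {3}→1  {4}→1
  2 left: {1,4}→1  {2,3}→1  {3,4}→2
  3 left: {1,3,4}→3  {2,3,4}→3
  placing 0:x first → 6 extensions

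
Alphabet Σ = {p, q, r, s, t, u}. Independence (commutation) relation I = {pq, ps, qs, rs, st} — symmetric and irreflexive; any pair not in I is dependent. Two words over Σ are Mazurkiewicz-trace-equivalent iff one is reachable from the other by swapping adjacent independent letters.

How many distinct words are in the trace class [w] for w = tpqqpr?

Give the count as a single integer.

#0=t has no predecessor
#1=p depends on [0:t]
#2=q depends on [0:t]
#3=q depends on [2:q]
#4=p depends on [1:p]
#5=r depends on [3:q, 4:p]
sources: [0:t]
N(rest) = Σ N(rest − s) over sources s of rest; N(one piece) = 1:
  size 1 → [5]=1
  size 2 → [3,5]=1  [4,5]=1
  size 3 → [1,4,5]=1  [2,3,5]=1  [3,4,5]=2
  size 4 → [1,3,4,5]=3  [2,3,4,5]=3
  first=0(t) contributes 6

6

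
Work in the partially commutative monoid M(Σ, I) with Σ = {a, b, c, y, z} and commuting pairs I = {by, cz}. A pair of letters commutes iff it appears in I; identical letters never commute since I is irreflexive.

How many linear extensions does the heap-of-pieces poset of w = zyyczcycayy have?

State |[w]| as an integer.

piece 0:z — minimal
piece 1:y rests on {0:z}
piece 2:y rests on {1:y}
piece 3:c rests on {2:y}
piece 4:z rests on {2:y}
piece 5:c rests on {3:c}
piece 6:y rests on {4:z, 5:c}
piece 7:c rests on {6:y}
piece 8:a rests on {7:c}
piece 9:y rests on {8:a}
piece 10:y rests on {9:y}
minimal pieces: {0:z}
ways to finish when only these pieces remain (= sum over removing one remaining piece with nothing left below it):
  1 left: {10}→1
  2 left: {9,10}→1
  3 left: {8,9,10}→1
  4 left: {7,8,9,10}→1
  5 left: {6,7,8,9,10}→1
  6 left: {4,6,7,8,9,10}→1  {5,6,7,8,9,10}→1
  7 left: {3,5,6,7,8,9,10}→1  {4,5,6,7,8,9,10}→2
  8 left: {3,4,5,6,7,8,9,10}→3
  9 left: {2,3,4,5,6,7,8,9,10}→3
  placing 0:z first → 3 extensions

3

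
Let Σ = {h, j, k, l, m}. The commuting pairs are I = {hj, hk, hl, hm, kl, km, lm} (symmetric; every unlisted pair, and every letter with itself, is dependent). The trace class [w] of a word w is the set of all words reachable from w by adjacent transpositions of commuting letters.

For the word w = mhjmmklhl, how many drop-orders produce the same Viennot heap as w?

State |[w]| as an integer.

1080

piece 0:m — minimal
piece 1:h — minimal
piece 2:j rests on {0:m}
piece 3:m rests on {2:j}
piece 4:m rests on {3:m}
piece 5:k rests on {2:j}
piece 6:l rests on {2:j}
piece 7:h rests on {1:h}
piece 8:l rests on {6:l}
minimal pieces: {0:m, 1:h}
ways to finish when only these pieces remain (= sum over removing one remaining piece with nothing left below it):
  1 left: {4}→1  {5}→1  {7}→1  {8}→1
  2 left: {1,7}→1  {3,4}→1  {4,5}→2  {4,7}→2  {4,8}→2  {5,7}→2  {5,8}→2  {6,8}→1  {7,8}→2
  3 left: {1,4,7}→3  {1,5,7}→3  {1,7,8}→3  {3,4,5}→3  {3,4,7}→3  {3,4,8}→3  {4,5,7}→6  {4,5,8}→6  {4,6,8}→3  {4,7,8}→6  {5,6,8}→3  {5,7,8}→6  {6,7,8}→3
  4 left: {1,3,4,7}→6  {1,4,5,7}→12  {1,4,7,8}→12  {1,5,7,8}→12  {1,6,7,8}→6  {3,4,5,7}→12  {3,4,5,8}→12  {3,4,6,8}→6  {3,4,7,8}→12  {4,5,6,8}→12  {4,5,7,8}→24  {4,6,7,8}→12  {5,6,7,8}→12
  5 left: {1,3,4,5,7}→30  {1,3,4,7,8}→30  {1,4,5,7,8}→60  {1,4,6,7,8}→30  {1,5,6,7,8}→30  {3,4,5,6,8}→30  {3,4,5,7,8}→60  {3,4,6,7,8}→30  {4,5,6,7,8}→60
  6 left: {1,3,4,5,7,8}→180  {1,3,4,6,7,8}→90  {1,4,5,6,7,8}→180  {2,3,4,5,6,8}→30  {3,4,5,6,7,8}→180
  7 left: {0,2,3,4,5,6,8}→30  {1,3,4,5,6,7,8}→630  {2,3,4,5,6,7,8}→210
  placing 0:m first → 840 extensions
  placing 1:h first → 240 extensions
total linear extensions = 1080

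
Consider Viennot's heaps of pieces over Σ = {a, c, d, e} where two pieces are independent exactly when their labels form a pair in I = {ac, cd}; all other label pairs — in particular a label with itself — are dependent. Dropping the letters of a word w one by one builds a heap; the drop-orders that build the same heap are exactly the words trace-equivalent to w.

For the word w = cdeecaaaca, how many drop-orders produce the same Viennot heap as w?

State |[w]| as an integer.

#0=c has no predecessor
#1=d has no predecessor
#2=e depends on [0:c, 1:d]
#3=e depends on [2:e]
#4=c depends on [3:e]
#5=a depends on [3:e]
#6=a depends on [5:a]
#7=a depends on [6:a]
#8=c depends on [4:c]
#9=a depends on [7:a]
sources: [0:c, 1:d]
N(rest) = Σ N(rest − s) over sources s of rest; N(one piece) = 1:
  size 1 → [8]=1  [9]=1
  size 2 → [4,8]=1  [7,9]=1  [8,9]=2
  size 3 → [4,8,9]=3  [6,7,9]=1  [7,8,9]=3
  size 4 → [4,7,8,9]=6  [5,6,7,9]=1  [6,7,8,9]=4
  size 5 → [4,6,7,8,9]=10  [5,6,7,8,9]=5
  size 6 → [4,5,6,7,8,9]=15
  size 7 → [3,4,5,6,7,8,9]=15
  size 8 → [2,3,4,5,6,7,8,9]=15
  first=0(c) contributes 15
  first=1(d) contributes 15
|[w]| = 30

30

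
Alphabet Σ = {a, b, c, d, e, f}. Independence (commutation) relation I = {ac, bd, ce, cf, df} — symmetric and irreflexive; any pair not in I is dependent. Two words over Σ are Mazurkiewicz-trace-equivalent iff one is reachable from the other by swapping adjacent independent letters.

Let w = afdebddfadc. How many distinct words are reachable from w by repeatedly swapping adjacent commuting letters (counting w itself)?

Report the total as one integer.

drop 0:a onto floor
drop 1:f onto {0:a}
drop 2:d onto {0:a}
drop 3:e onto {1:f, 2:d}
drop 4:b onto {3:e}
drop 5:d onto {3:e}
drop 6:d onto {5:d}
drop 7:f onto {4:b}
drop 8:a onto {6:d, 7:f}
drop 9:d onto {8:a}
drop 10:c onto {9:d}
ground layer = {0:a}
drop-orders for the pieces not yet dropped (sum over which currently-grounded one goes next):
  1 to go: {10} 1
  2 to go: {9,10} 1
  3 to go: {8,9,10} 1
  4 to go: {6,8,9,10} 1  {7,8,9,10} 1
  5 to go: {4,7,8,9,10} 1  {5,6,8,9,10} 1  {6,7,8,9,10} 2
  6 to go: {4,6,7,8,9,10} 3  {5,6,7,8,9,10} 3
  7 to go: {4,5,6,7,8,9,10} 6
  8 to go: {3,4,5,6,7,8,9,10} 6
  9 to go: {1,3,4,5,6,7,8,9,10} 6  {2,3,4,5,6,7,8,9,10} 6
  if 0:a drops first: 12 orders

12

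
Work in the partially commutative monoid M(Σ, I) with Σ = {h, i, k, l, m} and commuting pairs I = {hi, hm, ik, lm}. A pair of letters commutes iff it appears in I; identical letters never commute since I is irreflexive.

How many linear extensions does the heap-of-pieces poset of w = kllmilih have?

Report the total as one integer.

drop 0:k onto floor
drop 1:l onto {0:k}
drop 2:l onto {1:l}
drop 3:m onto {0:k}
drop 4:i onto {2:l, 3:m}
drop 5:l onto {4:i}
drop 6:i onto {5:l}
drop 7:h onto {5:l}
ground layer = {0:k}
drop-orders for the pieces not yet dropped (sum over which currently-grounded one goes next):
  1 to go: {6} 1  {7} 1
  2 to go: {6,7} 2
  3 to go: {5,6,7} 2
  4 to go: {4,5,6,7} 2
  5 to go: {2,4,5,6,7} 2  {3,4,5,6,7} 2
  6 to go: {1,2,4,5,6,7} 2  {2,3,4,5,6,7} 4
  if 0:k drops first: 6 orders

6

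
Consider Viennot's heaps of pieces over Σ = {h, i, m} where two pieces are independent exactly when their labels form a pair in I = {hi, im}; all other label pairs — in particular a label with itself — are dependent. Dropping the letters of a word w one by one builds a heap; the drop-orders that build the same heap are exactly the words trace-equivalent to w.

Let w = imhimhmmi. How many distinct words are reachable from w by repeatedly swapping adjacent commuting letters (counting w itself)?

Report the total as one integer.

84

drop 0:i onto floor
drop 1:m onto floor
drop 2:h onto {1:m}
drop 3:i onto {0:i}
drop 4:m onto {2:h}
drop 5:h onto {4:m}
drop 6:m onto {5:h}
drop 7:m onto {6:m}
drop 8:i onto {3:i}
ground layer = {0:i, 1:m}
drop-orders for the pieces not yet dropped (sum over which currently-grounded one goes next):
  1 to go: {7} 1  {8} 1
  2 to go: {3,8} 1  {6,7} 1  {7,8} 2
  3 to go: {0,3,8} 1  {3,7,8} 3  {5,6,7} 1  {6,7,8} 3
  4 to go: {0,3,7,8} 4  {3,6,7,8} 6  {4,5,6,7} 1  {5,6,7,8} 4
  5 to go: {0,3,6,7,8} 10  {2,4,5,6,7} 1  {3,5,6,7,8} 10  {4,5,6,7,8} 5
  6 to go: {0,3,5,6,7,8} 20  {1,2,4,5,6,7} 1  {2,4,5,6,7,8} 6  {3,4,5,6,7,8} 15
  7 to go: {0,3,4,5,6,7,8} 35  {1,2,4,5,6,7,8} 7  {2,3,4,5,6,7,8} 21
  if 0:i drops first: 28 orders
  if 1:m drops first: 56 orders
heap linearizations: 84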